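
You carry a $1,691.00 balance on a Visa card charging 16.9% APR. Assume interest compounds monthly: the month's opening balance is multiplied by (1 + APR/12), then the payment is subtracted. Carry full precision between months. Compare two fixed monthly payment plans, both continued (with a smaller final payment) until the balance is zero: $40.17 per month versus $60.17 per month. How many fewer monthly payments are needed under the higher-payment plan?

28 fewer payments

Monthly rate r = 16.9%/12 = 1.40833% = 0.0140833.
At $40.17/mo: n = ⌈−ln(1 − rB₀/P)/ln(1+r)⌉ = 65 payments (last $10.21); total interest = total paid − $1,691.00 = $890.09.
At $60.17/mo: 37 payments (last $1.63); total interest $476.75.
Payments saved = 65 − 37 = 28.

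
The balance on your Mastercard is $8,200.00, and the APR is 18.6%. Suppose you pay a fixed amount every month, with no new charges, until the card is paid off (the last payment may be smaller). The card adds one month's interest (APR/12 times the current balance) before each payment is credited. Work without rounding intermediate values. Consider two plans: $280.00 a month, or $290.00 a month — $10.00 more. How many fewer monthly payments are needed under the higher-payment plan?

2 fewer payments

Monthly rate r = 18.6%/12 = 1.55% = 0.0155.
At $280.00/mo: n = ⌈−ln(1 − rB₀/P)/ln(1+r)⌉ = 40 payments (last $94.09); total interest = total paid − $8,200.00 = $2,814.09.
At $290.00/mo: 38 payments (last $144.67); total interest $2,674.67.
Payments saved = 40 − 38 = 2.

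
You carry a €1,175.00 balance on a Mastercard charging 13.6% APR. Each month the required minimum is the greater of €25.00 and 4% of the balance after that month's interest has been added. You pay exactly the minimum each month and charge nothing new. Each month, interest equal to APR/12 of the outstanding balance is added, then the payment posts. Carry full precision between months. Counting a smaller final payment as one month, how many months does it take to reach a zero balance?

Monthly rate r = 13.6%/12 = 1.13333% = 0.0113333.
While 4% of the post-interest balance exceeds €25.00, each month B ← (B·(1+r))·(1 − 0.04), i.e. B shrinks by the factor (1+r)·0.96 = 0.97088.
This holds for months 1–22. Entering month 23 the balance is €613.31; 4% of the post-interest balance is now below €25.00, so the flat €25.00 minimum applies from here.
From month 23 a fixed €25.00 at rate r clears €613.31 in 29 more payments. Total: 22 + 29 = 51 months.

51 months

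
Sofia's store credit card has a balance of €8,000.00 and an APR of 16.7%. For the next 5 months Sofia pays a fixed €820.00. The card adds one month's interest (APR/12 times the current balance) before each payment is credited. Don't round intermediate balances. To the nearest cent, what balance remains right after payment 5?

€4,356.66

Monthly rate r = 16.7%/12 = 1.39167% = 0.0139167.
Each month: B ← B·(1+r) − €820.00.
Month 1: interest €111.33; balance after payment €7,291.33.
Month 2: interest €101.47; balance after payment €6,572.80.
Month 3: interest €91.47; balance after payment €5,844.28.
Month 4: interest €81.33; balance after payment €5,105.61.
Month 5: interest €71.05; balance after payment €4,356.66.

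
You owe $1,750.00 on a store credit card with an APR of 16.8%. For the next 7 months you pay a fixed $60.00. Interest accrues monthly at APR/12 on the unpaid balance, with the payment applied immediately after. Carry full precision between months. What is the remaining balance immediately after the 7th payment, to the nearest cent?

$1,490.82

Monthly rate r = 16.8%/12 = 1.4% = 0.014.
Each month: B ← B·(1+r) − $60.00.
Month 1: interest $24.50; balance after payment $1,714.50.
Month 2: interest $24.00; balance after payment $1,678.50.
Month 3: interest $23.50; balance after payment $1,642.00.
Month 4: interest $22.99; balance after payment $1,604.99.
Month 5: interest $22.47; balance after payment $1,567.46.
Month 6: interest $21.94; balance after payment $1,529.40.
Month 7: interest $21.41; balance after payment $1,490.82.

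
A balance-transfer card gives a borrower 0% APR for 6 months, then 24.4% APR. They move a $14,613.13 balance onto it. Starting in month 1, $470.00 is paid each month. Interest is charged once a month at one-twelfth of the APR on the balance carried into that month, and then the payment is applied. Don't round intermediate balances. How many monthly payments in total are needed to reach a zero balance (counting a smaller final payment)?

Promo months 1–6 at r₀ = 0%/12 = 0; months 7+ at r₁ = 24.4%/12 = 0.0203333.
After month 6 (no interest yet): B = $14,613.13 − 6·$470.00 = $11,793.13.
Then at r₁ with $470.00/mo: n₂ = −ln(1 − r₁·B/P)/ln(1+r₁) ≈ 35.46 → 36 more payments.

42 payments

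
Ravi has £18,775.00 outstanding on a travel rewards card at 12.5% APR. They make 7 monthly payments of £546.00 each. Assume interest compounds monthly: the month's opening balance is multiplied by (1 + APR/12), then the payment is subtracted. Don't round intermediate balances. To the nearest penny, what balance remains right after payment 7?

Monthly rate r = 12.5%/12 = 1.04167% = 0.0104167.
Each month: B ← B·(1+r) − £546.00.
Month 1: interest £195.57; balance after payment £18,424.57.
Month 2: interest £191.92; balance after payment £18,070.50.
Month 3: interest £188.23; balance after payment £17,712.73.
Month 4: interest £184.51; balance after payment £17,351.24.
Month 5: interest £180.74; balance after payment £16,985.98.
Month 6: interest £176.94; balance after payment £16,616.92.
Month 7: interest £173.09; balance after payment £16,244.01.

£16,244.01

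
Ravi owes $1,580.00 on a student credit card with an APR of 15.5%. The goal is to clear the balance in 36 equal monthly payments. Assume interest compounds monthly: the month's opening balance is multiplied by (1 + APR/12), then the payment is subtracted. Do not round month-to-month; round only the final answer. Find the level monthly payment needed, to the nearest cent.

$55.16

Monthly rate r = 15.5%/12 = 1.29167% = 0.0129167.
Level-payment amortization: P = B₀·r / (1 − (1+r)^(−n)) = 1580.00·0.0129167 / (1 − 1.01292^(−36)).
Denominator 1 − (1+r)^(−36) = 0.369991827.
P = 20.4083 / 0.369991827 ≈ 55.16.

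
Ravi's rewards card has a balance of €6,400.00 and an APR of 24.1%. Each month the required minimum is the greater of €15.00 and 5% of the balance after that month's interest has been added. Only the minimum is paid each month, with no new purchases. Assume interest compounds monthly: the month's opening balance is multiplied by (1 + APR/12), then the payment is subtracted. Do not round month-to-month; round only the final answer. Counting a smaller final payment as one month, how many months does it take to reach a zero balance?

Monthly rate r = 24.1%/12 = 2.00833% = 0.0200833.
While 5% of the post-interest balance exceeds €15.00, each month B ← (B·(1+r))·(1 − 0.05), i.e. B shrinks by the factor (1+r)·0.95 = 0.96908.
This holds for months 1–99. Entering month 100 the balance is €285.59; 5% of the post-interest balance is now below €15.00, so the flat €15.00 minimum applies from here.
From month 100 a fixed €15.00 at rate r clears €285.59 in 25 more payments. Total: 99 + 25 = 124 months.

124 months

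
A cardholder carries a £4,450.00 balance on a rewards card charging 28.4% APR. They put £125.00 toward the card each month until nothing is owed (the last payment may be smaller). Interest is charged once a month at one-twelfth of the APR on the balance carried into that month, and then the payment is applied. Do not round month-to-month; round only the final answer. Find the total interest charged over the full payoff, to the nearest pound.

£5,429

Monthly rate r = 28.4%/12 = 2.36667% = 0.0236667.
Payoff takes n = ⌈−ln(1 − rB₀/P)/ln(1+r)⌉ = ⌈79.028⌉ = 80 payments; the last is £3.55.
Total paid = 79·£125.00 + £3.55 = £9,878.55.
Total interest = total paid − principal = £9,878.55 − £4,450.00 = £5,428.55.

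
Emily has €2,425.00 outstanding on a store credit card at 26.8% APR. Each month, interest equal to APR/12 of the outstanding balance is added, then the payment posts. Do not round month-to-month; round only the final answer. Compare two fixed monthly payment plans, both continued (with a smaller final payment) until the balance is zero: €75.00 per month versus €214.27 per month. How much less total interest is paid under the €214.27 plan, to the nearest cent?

€1,521.28

Monthly rate r = 26.8%/12 = 2.23333% = 0.0223333.
At €75.00/mo: n = ⌈−ln(1 − rB₀/P)/ln(1+r)⌉ = 58 payments (last €73.16); total interest = total paid − €2,425.00 = €1,923.16.
At €214.27/mo: 14 payments (last €41.37); total interest €401.88.
Interest saved = €1,923.16 − €401.88 = €1,521.28.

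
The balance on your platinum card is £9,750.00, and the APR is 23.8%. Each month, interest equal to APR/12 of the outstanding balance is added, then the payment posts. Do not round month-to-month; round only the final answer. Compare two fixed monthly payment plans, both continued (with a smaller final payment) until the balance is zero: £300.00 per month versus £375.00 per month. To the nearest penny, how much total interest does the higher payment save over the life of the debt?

Monthly rate r = 23.8%/12 = 1.98333% = 0.0198333.
At £300.00/mo: n = ⌈−ln(1 − rB₀/P)/ln(1+r)⌉ = 53 payments (last £202.67); total interest = total paid − £9,750.00 = £6,052.67.
At £375.00/mo: 37 payments (last £343.42); total interest £4,093.42.
Interest saved = £6,052.67 − £4,093.42 = £1,959.25.

£1,959.25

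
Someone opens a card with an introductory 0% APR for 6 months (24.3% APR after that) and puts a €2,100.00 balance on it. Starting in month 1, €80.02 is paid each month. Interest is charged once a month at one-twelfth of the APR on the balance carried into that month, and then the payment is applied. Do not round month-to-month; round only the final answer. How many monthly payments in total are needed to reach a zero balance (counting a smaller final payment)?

33 payments

Promo months 1–6 at r₀ = 0%/12 = 0; months 7+ at r₁ = 24.3%/12 = 0.02025.
After month 6 (no interest yet): B = €2,100.00 − 6·€80.02 = €1,619.88.
Then at r₁ with €80.02/mo: n₂ = −ln(1 − r₁·B/P)/ln(1+r₁) ≈ 26.31 → 27 more payments.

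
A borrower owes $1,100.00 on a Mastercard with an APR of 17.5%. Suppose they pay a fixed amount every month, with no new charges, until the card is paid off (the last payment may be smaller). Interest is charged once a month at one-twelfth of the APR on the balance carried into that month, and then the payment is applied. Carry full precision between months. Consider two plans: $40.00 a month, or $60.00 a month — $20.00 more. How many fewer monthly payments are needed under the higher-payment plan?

14 fewer payments

Monthly rate r = 17.5%/12 = 1.45833% = 0.0145833.
At $40.00/mo: n = ⌈−ln(1 − rB₀/P)/ln(1+r)⌉ = 36 payments (last $16.18); total interest = total paid − $1,100.00 = $316.18.
At $60.00/mo: 22 payments (last $29.38); total interest $189.38.
Payments saved = 36 − 22 = 14.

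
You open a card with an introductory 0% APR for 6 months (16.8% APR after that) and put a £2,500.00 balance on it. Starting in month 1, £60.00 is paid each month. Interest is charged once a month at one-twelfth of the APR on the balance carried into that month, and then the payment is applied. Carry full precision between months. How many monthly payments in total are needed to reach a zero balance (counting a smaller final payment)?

Promo months 1–6 at r₀ = 0%/12 = 0; months 7+ at r₁ = 16.8%/12 = 0.014.
After month 6 (no interest yet): B = £2,500.00 − 6·£60.00 = £2,140.00.
Then at r₁ with £60.00/mo: n₂ = −ln(1 − r₁·B/P)/ln(1+r₁) ≈ 49.76 → 50 more payments.

56 payments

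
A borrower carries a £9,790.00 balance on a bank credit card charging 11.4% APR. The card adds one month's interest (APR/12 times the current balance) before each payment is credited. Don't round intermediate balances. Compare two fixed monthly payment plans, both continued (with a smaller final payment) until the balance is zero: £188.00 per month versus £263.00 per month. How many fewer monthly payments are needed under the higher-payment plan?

26 fewer payments

Monthly rate r = 11.4%/12 = 0.95% = 0.0095.
At £188.00/mo: n = ⌈−ln(1 − rB₀/P)/ln(1+r)⌉ = 73 payments (last £36.85); total interest = total paid − £9,790.00 = £3,782.85.
At £263.00/mo: 47 payments (last £40.43); total interest £2,348.43.
Payments saved = 73 − 47 = 26.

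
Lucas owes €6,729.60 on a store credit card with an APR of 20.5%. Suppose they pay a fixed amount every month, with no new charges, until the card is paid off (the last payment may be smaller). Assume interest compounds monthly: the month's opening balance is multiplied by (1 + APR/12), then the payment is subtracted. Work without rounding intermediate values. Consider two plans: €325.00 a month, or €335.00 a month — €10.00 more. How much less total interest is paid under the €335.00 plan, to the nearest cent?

Monthly rate r = 20.5%/12 = 1.70833% = 0.0170833.
At €325.00/mo: n = ⌈−ln(1 − rB₀/P)/ln(1+r)⌉ = 26 payments (last €251.25); total interest = total paid − €6,729.60 = €1,646.65.
At €335.00/mo: 25 payments (last €273.39); total interest €1,583.79.
Interest saved = €1,646.65 − €1,583.79 = €62.86.

€62.86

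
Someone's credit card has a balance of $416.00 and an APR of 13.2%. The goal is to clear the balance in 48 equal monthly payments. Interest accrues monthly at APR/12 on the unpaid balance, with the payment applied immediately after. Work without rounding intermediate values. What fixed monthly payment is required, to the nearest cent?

$11.20

Monthly rate r = 13.2%/12 = 1.1% = 0.011.
Level-payment amortization: P = B₀·r / (1 − (1+r)^(−n)) = 416.00·0.011 / (1 − 1.011^(−48)).
Denominator 1 − (1+r)^(−48) = 0.408513916.
P = 4.576 / 0.408513916 ≈ 11.20.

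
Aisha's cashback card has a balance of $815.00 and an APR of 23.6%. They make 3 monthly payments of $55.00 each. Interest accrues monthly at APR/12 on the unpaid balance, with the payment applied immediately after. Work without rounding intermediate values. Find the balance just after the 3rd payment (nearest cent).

$695.77

Monthly rate r = 23.6%/12 = 1.96667% = 0.0196667.
Each month: B ← B·(1+r) − $55.00.
Month 1: interest $16.03; balance after payment $776.03.
Month 2: interest $15.26; balance after payment $736.29.
Month 3: interest $14.48; balance after payment $695.77.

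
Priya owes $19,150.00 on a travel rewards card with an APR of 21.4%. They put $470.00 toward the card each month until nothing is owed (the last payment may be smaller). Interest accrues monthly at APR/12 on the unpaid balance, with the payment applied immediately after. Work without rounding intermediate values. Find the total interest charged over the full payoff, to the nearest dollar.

$15,334

Monthly rate r = 21.4%/12 = 1.78333% = 0.0178333.
Payoff takes n = ⌈−ln(1 − rB₀/P)/ln(1+r)⌉ = ⌈73.368⌉ = 74 payments; the last is $173.99.
Total paid = 73·$470.00 + $173.99 = $34,483.99.
Total interest = total paid − principal = $34,483.99 − $19,150.00 = $15,333.99.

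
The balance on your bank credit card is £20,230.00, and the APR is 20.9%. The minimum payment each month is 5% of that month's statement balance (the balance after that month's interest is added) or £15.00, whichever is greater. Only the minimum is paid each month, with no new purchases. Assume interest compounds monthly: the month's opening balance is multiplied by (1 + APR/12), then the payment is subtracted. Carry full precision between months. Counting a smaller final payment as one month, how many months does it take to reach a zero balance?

Monthly rate r = 20.9%/12 = 1.74167% = 0.0174167.
While 5% of the post-interest balance exceeds £15.00, each month B ← (B·(1+r))·(1 − 0.05), i.e. B shrinks by the factor (1+r)·0.95 = 0.96655.
This holds for months 1–125. Entering month 126 the balance is £287.61; 5% of the post-interest balance is now below £15.00, so the flat £15.00 minimum applies from here.
From month 126 a fixed £15.00 at rate r clears £287.61 in 24 more payments. Total: 125 + 24 = 149 months.

149 months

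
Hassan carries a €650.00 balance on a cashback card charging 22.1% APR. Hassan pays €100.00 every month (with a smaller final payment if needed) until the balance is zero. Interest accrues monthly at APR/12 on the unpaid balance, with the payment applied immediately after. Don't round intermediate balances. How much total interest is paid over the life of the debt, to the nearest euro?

€49

Monthly rate r = 22.1%/12 = 1.84167% = 0.0184167.
Payoff takes n = ⌈−ln(1 − rB₀/P)/ln(1+r)⌉ = ⌈6.987⌉ = 7 payments; the last is €98.69.
Total paid = 6·€100.00 + €98.69 = €698.69.
Total interest = total paid − principal = €698.69 − €650.00 = €48.69.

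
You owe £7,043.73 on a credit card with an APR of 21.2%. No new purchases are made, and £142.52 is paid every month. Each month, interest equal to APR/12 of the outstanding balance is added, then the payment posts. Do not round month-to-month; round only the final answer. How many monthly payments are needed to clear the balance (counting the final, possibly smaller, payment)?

118 payments

Monthly rate r = 21.2%/12 = 1.76667% = 0.0176667.
Recurrence: B ← B·(1+r) − £142.52.
Month 1: interest £124.44; balance after payment £7,025.65.
Month 2: interest £124.12; balance after payment £7,007.25.
Closed form: n = −ln(1 − rB₀/P)/ln(1+r) = −ln(0.12686)/ln(1.01767) ≈ 117.895, so the balance reaches zero during payment 118.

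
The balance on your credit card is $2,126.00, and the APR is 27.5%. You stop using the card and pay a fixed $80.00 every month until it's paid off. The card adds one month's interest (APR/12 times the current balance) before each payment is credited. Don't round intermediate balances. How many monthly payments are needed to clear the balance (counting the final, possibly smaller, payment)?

42 payments

Monthly rate r = 27.5%/12 = 2.29167% = 0.0229167.
Recurrence: B ← B·(1+r) − $80.00.
Month 1: interest $48.72; balance after payment $2,094.72.
Month 2: interest $48.00; balance after payment $2,062.72.
Closed form: n = −ln(1 − rB₀/P)/ln(1+r) = −ln(0.39099)/ln(1.02292) ≈ 41.446, so the balance reaches zero during payment 42.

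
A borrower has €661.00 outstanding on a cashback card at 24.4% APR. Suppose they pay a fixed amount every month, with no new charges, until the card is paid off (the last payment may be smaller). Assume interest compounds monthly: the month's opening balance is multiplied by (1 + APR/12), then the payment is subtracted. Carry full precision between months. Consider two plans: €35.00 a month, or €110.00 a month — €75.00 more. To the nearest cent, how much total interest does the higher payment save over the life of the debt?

€130.06

Monthly rate r = 24.4%/12 = 2.03333% = 0.0203333.
At €35.00/mo: n = ⌈−ln(1 − rB₀/P)/ln(1+r)⌉ = 25 payments (last €2.49); total interest = total paid − €661.00 = €181.49.
At €110.00/mo: 7 payments (last €52.43); total interest €51.43.
Interest saved = €181.49 − €51.43 = €130.06.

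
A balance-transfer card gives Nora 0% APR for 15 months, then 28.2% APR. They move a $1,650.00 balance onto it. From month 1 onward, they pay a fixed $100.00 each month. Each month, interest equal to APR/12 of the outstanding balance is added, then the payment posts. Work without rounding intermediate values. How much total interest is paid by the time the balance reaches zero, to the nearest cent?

$4.78

Promo months 1–15 at r₀ = 0%/12 = 0; months 16+ at r₁ = 28.2%/12 = 0.0235.
After month 15 (no interest yet): B = $1,650.00 − 15·$100.00 = $150.00.
Then at r₁ with $100.00/mo: n₂ = −ln(1 − r₁·B/P)/ln(1+r₁) ≈ 1.54 → 2 more payments.
Total paid = 16·$100.00 + $54.78 = $1,654.78; interest = $1,654.78 − $1,650.00 = $4.78.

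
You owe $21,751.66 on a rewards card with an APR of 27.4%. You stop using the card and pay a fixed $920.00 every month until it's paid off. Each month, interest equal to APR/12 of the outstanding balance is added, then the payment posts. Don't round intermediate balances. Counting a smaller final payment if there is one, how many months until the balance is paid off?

Monthly rate r = 27.4%/12 = 2.28333% = 0.0228333.
Recurrence: B ← B·(1+r) − $920.00.
Month 1: interest $496.66; balance after payment $21,328.32.
Month 2: interest $487.00; balance after payment $20,895.32.
Closed form: n = −ln(1 − rB₀/P)/ln(1+r) = −ln(0.46015)/ln(1.02283) ≈ 34.381, so the balance reaches zero during payment 35.

35 payments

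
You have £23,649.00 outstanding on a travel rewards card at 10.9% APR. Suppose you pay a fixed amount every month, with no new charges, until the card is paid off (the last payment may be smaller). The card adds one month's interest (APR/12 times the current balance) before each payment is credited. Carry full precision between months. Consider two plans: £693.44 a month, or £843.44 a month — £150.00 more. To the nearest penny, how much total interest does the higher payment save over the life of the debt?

£1,011.86

Monthly rate r = 10.9%/12 = 0.908333% = 0.00908333.
At £693.44/mo: n = ⌈−ln(1 − rB₀/P)/ln(1+r)⌉ = 42 payments (last £0.39); total interest = total paid − £23,649.00 = £4,782.43.
At £843.44/mo: 33 payments (last £429.49); total interest £3,770.57.
Interest saved = £4,782.43 − £3,770.57 = £1,011.86.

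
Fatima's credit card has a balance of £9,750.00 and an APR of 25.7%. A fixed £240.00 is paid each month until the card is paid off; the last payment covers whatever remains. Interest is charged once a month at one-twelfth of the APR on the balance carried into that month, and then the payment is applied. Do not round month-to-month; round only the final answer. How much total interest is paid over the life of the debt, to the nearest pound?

Monthly rate r = 25.7%/12 = 2.14167% = 0.0214167.
Payoff takes n = ⌈−ln(1 − rB₀/P)/ln(1+r)⌉ = ⌈96.299⌉ = 97 payments; the last is £72.21.
Total paid = 96·£240.00 + £72.21 = £23,112.21.
Total interest = total paid − principal = £23,112.21 − £9,750.00 = £13,362.21.

£13,362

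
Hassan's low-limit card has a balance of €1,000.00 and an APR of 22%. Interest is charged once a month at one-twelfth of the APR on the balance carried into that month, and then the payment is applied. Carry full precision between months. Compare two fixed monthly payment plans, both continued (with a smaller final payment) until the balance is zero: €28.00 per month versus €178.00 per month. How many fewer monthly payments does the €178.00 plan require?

53 fewer payments

Monthly rate r = 22%/12 = 1.83333% = 0.0183333.
At €28.00/mo: n = ⌈−ln(1 − rB₀/P)/ln(1+r)⌉ = 59 payments (last €15.19); total interest = total paid − €1,000.00 = €639.19.
At €178.00/mo: 6 payments (last €175.00); total interest €65.00.
Payments saved = 59 − 6 = 53.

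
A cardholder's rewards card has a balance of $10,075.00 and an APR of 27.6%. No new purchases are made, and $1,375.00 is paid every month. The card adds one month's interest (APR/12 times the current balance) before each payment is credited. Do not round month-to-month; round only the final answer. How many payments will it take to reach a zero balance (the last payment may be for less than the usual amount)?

Monthly rate r = 27.6%/12 = 2.3% = 0.023.
Recurrence: B ← B·(1+r) − $1,375.00.
Month 1: interest $231.72; balance after payment $8,931.73.
Month 2: interest $205.43; balance after payment $7,762.15.
Closed form: n = −ln(1 − rB₀/P)/ln(1+r) = −ln(0.83147)/ln(1.023) ≈ 8.116, so the balance reaches zero during payment 9.

9 payments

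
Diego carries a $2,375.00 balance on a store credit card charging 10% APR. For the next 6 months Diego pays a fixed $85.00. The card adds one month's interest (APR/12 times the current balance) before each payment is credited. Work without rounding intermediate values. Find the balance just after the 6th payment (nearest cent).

$1,975.51

Monthly rate r = 10%/12 = 0.833333% = 0.00833333.
Each month: B ← B·(1+r) − $85.00.
Month 1: interest $19.79; balance after payment $2,309.79.
Month 2: interest $19.25; balance after payment $2,244.04.
Month 3: interest $18.70; balance after payment $2,177.74.
Month 4: interest $18.15; balance after payment $2,110.89.
Month 5: interest $17.59; balance after payment $2,043.48.
Month 6: interest $17.03; balance after payment $1,975.51.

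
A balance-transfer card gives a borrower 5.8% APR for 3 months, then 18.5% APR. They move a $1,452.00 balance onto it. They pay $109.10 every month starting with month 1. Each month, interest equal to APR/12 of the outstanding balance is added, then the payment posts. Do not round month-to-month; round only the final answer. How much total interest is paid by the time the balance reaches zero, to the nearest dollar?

Promo months 1–3 at r₀ = 5.8%/12 = 0.00483333; months 4+ at r₁ = 18.5%/12 = 0.0154167.
After month 3: iterate B ← B·(1+r₀) − $109.10 for 3 months → $1,144.27.
Then at r₁ with $109.10/mo: n₂ = −ln(1 − r₁·B/P)/ln(1+r₁) ≈ 11.53 → 12 more payments.
Total paid = 14·$109.10 + $57.85 = $1,585.25; interest = $1,585.25 − $1,452.00 = $133.25.

$133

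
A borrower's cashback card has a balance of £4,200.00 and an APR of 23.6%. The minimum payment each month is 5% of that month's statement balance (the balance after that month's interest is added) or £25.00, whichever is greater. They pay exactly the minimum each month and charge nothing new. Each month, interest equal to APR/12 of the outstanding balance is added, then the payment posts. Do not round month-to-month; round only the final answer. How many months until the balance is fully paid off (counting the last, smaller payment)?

Monthly rate r = 23.6%/12 = 1.96667% = 0.0196667.
While 5% of the post-interest balance exceeds £25.00, each month B ← (B·(1+r))·(1 − 0.05), i.e. B shrinks by the factor (1+r)·0.95 = 0.96868.
This holds for months 1–68. Entering month 69 the balance is £482.63; 5% of the post-interest balance is now below £25.00, so the flat £25.00 minimum applies from here.
From month 69 a fixed £25.00 at rate r clears £482.63 in 25 more payments. Total: 68 + 25 = 93 months.

93 months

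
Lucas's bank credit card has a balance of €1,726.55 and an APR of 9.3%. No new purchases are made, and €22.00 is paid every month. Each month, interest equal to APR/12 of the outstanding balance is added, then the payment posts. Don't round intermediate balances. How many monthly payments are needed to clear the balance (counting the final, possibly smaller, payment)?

122 payments

Monthly rate r = 9.3%/12 = 0.775% = 0.00775.
Recurrence: B ← B·(1+r) − €22.00.
Month 1: interest €13.38; balance after payment €1,717.93.
Month 2: interest €13.31; balance after payment €1,709.24.
Closed form: n = −ln(1 − rB₀/P)/ln(1+r) = −ln(0.39178)/ln(1.00775) ≈ 121.377, so the balance reaches zero during payment 122.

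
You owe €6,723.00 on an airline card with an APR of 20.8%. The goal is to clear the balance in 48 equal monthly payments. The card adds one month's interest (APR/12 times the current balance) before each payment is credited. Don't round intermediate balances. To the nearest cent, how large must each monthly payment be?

Monthly rate r = 20.8%/12 = 1.73333% = 0.0173333.
Level-payment amortization: P = B₀·r / (1 − (1+r)^(−n)) = 6723.00·0.0173333 / (1 − 1.01733^(−48)).
Denominator 1 − (1+r)^(−48) = 0.561708729.
P = 116.532 / 0.561708729 ≈ 207.46.

€207.46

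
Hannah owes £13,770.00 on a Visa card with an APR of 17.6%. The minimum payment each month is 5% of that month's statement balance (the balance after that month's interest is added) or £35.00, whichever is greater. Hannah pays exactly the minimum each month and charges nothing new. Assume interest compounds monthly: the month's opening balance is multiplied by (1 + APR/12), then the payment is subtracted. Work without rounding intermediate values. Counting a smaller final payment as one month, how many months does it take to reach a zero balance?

105 months

Monthly rate r = 17.6%/12 = 1.46667% = 0.0146667.
While 5% of the post-interest balance exceeds £35.00, each month B ← (B·(1+r))·(1 − 0.05), i.e. B shrinks by the factor (1+r)·0.95 = 0.96393.
This holds for months 1–82. Entering month 83 the balance is £677.31; 5% of the post-interest balance is now below £35.00, so the flat £35.00 minimum applies from here.
From month 83 a fixed £35.00 at rate r clears £677.31 in 23 more payments. Total: 82 + 23 = 105 months.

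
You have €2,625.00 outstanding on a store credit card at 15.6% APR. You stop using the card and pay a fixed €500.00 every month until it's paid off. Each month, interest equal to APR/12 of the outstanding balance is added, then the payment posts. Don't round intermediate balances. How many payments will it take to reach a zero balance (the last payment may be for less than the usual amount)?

6 payments

Monthly rate r = 15.6%/12 = 1.3% = 0.013.
Recurrence: B ← B·(1+r) − €500.00.
Month 1: interest €34.12; balance after payment €2,159.12.
Month 2: interest €28.07; balance after payment €1,687.19.
Month 3: interest €21.93; balance after payment €1,209.13.
Month 4: interest €15.72; balance after payment €724.85.
Month 5: interest €9.42; balance after payment €234.27.
Month 6: interest €3.05; balance after payment €0.00.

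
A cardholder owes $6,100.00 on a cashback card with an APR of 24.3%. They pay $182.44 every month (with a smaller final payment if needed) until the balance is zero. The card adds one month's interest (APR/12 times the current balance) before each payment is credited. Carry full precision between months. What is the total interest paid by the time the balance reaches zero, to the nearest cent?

$4,186.73

Monthly rate r = 24.3%/12 = 2.025% = 0.02025.
Payoff takes n = ⌈−ln(1 − rB₀/P)/ln(1+r)⌉ = ⌈56.382⌉ = 57 payments; the last is $70.09.
Total paid = 56·$182.44 + $70.09 = $10,286.73.
Total interest = total paid − principal = $10,286.73 − $6,100.00 = $4,186.73.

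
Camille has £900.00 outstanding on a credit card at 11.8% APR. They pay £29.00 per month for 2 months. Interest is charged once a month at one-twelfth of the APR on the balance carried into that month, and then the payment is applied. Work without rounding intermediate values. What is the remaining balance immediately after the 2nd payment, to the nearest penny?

Monthly rate r = 11.8%/12 = 0.983333% = 0.00983333.
Each month: B ← B·(1+r) − £29.00.
Month 1: interest £8.85; balance after payment £879.85.
Month 2: interest £8.65; balance after payment £859.50.

£859.50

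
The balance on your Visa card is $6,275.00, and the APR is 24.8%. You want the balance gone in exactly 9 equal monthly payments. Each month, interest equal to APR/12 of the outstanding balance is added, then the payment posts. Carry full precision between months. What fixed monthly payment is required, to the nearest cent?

$771.23

Monthly rate r = 24.8%/12 = 2.06667% = 0.0206667.
Level-payment amortization: P = B₀·r / (1 − (1+r)^(−n)) = 6275.00·0.0206667 / (1 − 1.02067^(−9)).
Denominator 1 − (1+r)^(−9) = 0.168150777.
P = 129.683 / 0.168150777 ≈ 771.23.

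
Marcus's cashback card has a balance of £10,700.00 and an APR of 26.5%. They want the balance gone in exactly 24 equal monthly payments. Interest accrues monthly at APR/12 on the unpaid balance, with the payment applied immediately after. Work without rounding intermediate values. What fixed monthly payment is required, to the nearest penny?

Monthly rate r = 26.5%/12 = 2.20833% = 0.0220833.
Level-payment amortization: P = B₀·r / (1 − (1+r)^(−n)) = 10700.00·0.0220833 / (1 − 1.02208^(−24)).
Denominator 1 − (1+r)^(−24) = 0.407990543.
P = 236.292 / 0.407990543 ≈ 579.16.

£579.16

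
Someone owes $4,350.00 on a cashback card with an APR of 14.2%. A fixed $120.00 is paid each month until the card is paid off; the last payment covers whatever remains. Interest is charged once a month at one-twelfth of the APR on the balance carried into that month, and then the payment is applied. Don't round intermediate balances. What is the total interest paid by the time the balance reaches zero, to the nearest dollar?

Monthly rate r = 14.2%/12 = 1.18333% = 0.0118333.
Payoff takes n = ⌈−ln(1 − rB₀/P)/ln(1+r)⌉ = ⌈47.628⌉ = 48 payments; the last is $75.56.
Total paid = 47·$120.00 + $75.56 = $5,715.56.
Total interest = total paid − principal = $5,715.56 − $4,350.00 = $1,365.56.

$1,366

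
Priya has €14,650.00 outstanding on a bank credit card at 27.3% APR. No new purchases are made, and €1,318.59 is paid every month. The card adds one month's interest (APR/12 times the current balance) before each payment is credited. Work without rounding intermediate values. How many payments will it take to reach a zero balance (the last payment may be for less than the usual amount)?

13 months

Monthly rate r = 27.3%/12 = 2.275% = 0.02275.
Recurrence: B ← B·(1+r) − €1,318.59.
Month 1: interest €333.29; balance after payment €13,664.70.
Month 2: interest €310.87; balance after payment €12,656.98.
Closed form: n = −ln(1 − rB₀/P)/ln(1+r) = −ln(0.74724)/ln(1.02275) ≈ 12.953, so the balance reaches zero during payment 13.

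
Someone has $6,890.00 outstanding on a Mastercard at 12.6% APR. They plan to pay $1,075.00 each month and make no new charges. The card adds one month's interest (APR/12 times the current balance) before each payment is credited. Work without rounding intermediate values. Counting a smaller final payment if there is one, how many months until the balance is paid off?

Monthly rate r = 12.6%/12 = 1.05% = 0.0105.
Recurrence: B ← B·(1+r) − $1,075.00.
Month 1: interest $72.34; balance after payment $5,887.35.
Month 2: interest $61.82; balance after payment $4,874.16.
Closed form: n = −ln(1 − rB₀/P)/ln(1+r) = −ln(0.9327)/ln(1.0105) ≈ 6.670, so the balance reaches zero during payment 7.

7 months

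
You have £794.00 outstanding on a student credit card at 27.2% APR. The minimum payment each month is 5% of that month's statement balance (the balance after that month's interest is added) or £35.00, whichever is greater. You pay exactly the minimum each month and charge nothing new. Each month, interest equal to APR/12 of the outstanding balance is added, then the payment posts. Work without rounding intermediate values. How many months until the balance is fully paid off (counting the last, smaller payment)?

Monthly rate r = 27.2%/12 = 2.26667% = 0.0226667.
While 5% of the post-interest balance exceeds £35.00, each month B ← (B·(1+r))·(1 − 0.05), i.e. B shrinks by the factor (1+r)·0.95 = 0.97153.
This holds for months 1–6. Entering month 7 the balance is £667.68; 5% of the post-interest balance is now below £35.00, so the flat £35.00 minimum applies from here.
From month 7 a fixed £35.00 at rate r clears £667.68 in 26 more payments. Total: 6 + 26 = 32 months.

32 months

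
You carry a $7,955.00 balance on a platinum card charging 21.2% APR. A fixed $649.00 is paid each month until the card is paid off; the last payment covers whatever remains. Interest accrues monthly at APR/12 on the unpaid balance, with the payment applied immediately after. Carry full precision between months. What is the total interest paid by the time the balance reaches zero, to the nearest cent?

Monthly rate r = 21.2%/12 = 1.76667% = 0.0176667.
Payoff takes n = ⌈−ln(1 − rB₀/P)/ln(1+r)⌉ = ⌈13.935⌉ = 14 payments; the last is $607.43.
Total paid = 13·$649.00 + $607.43 = $9,044.43.
Total interest = total paid − principal = $9,044.43 − $7,955.00 = $1,089.43.

$1,089.43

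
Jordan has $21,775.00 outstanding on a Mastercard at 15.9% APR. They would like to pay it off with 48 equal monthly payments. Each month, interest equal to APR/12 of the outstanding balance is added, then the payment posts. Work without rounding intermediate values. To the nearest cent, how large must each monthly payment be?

$615.99

Monthly rate r = 15.9%/12 = 1.325% = 0.01325.
Level-payment amortization: P = B₀·r / (1 − (1+r)^(−n)) = 21775.00·0.01325 / (1 − 1.01325^(−48)).
Denominator 1 − (1+r)^(−48) = 0.468378417.
P = 288.519 / 0.468378417 ≈ 615.99.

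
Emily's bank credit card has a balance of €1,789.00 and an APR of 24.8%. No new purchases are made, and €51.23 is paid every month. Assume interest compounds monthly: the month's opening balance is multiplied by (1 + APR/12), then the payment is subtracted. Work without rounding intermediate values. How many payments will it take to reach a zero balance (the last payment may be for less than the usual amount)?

Monthly rate r = 24.8%/12 = 2.06667% = 0.0206667.
Recurrence: B ← B·(1+r) − €51.23.
Month 1: interest €36.97; balance after payment €1,774.74.
Month 2: interest €36.68; balance after payment €1,760.19.
Closed form: n = −ln(1 − rB₀/P)/ln(1+r) = −ln(0.2783)/ln(1.02067) ≈ 62.527, so the balance reaches zero during payment 63.

63 months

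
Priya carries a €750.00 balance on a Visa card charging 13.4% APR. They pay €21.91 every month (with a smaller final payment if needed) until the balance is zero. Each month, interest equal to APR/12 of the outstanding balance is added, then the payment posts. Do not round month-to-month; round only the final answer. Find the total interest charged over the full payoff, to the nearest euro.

Monthly rate r = 13.4%/12 = 1.11667% = 0.0111667.
Payoff takes n = ⌈−ln(1 − rB₀/P)/ln(1+r)⌉ = ⌈43.374⌉ = 44 payments; the last is €8.23.
Total paid = 43·€21.91 + €8.23 = €950.36.
Total interest = total paid − principal = €950.36 − €750.00 = €200.36.

€200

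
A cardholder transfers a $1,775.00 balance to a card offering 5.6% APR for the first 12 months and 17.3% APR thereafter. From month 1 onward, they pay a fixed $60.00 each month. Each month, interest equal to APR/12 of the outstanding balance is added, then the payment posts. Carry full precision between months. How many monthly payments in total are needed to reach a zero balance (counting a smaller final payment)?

Promo months 1–12 at r₀ = 5.6%/12 = 0.00466667; months 13+ at r₁ = 17.3%/12 = 0.0144167.
After month 12: iterate B ← B·(1+r₀) − $60.00 for 12 months → $1,138.22.
Then at r₁ with $60.00/mo: n₂ = −ln(1 − r₁·B/P)/ln(1+r₁) ≈ 22.32 → 23 more payments.

35 months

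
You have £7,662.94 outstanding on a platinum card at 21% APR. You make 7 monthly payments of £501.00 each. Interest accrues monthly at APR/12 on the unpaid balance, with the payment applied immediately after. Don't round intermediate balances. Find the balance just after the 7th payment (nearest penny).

Monthly rate r = 21%/12 = 1.75% = 0.0175.
Each month: B ← B·(1+r) − £501.00.
Month 1: interest £134.10; balance after payment £7,296.04.
Month 2: interest £127.68; balance after payment £6,922.72.
Month 3: interest £121.15; balance after payment £6,542.87.
Month 4: interest £114.50; balance after payment £6,156.37.
Month 5: interest £107.74; balance after payment £5,763.11.
Month 6: interest £100.85; balance after payment £5,362.96.
Month 7: interest £93.85; balance after payment £4,955.81.

£4,955.81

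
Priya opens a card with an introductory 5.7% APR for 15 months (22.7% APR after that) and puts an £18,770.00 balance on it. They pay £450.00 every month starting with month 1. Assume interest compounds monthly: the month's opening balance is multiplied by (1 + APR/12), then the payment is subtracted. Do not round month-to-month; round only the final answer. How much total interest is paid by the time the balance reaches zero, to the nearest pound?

Promo months 1–15 at r₀ = 5.7%/12 = 0.00475; months 16+ at r₁ = 22.7%/12 = 0.0189167.
After month 15: iterate B ← B·(1+r₀) − £450.00 for 15 months → £13,173.63.
Then at r₁ with £450.00/mo: n₂ = −ln(1 − r₁·B/P)/ln(1+r₁) ≈ 43.06 → 44 more payments.
Total paid = 58·£450.00 + £27.27 = £26,127.27; interest = £26,127.27 − £18,770.00 = £7,357.27.

£7,357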